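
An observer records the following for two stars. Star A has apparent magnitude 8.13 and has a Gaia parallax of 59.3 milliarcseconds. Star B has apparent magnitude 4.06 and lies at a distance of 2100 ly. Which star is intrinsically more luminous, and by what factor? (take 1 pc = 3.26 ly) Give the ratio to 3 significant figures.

Star B is more luminous, by a factor of 62000.

Star A: p = 59.3 mas = 0.0593″ → d = 1/p = 16.86 pc
Star A: M = m − 5 log₁₀ d + 5 = 8.13 − 5·1.2269 + 5 = 6.995
Star B: d = 2100 ly / 3.26 = 644.2 pc
Star B: M = m − 5 log₁₀ d + 5 = 4.06 − 5·2.8090 + 5 = -4.985
ΔM = M_A − M_B = 6.995 − (-4.985) = 11.980; smaller M is more luminous → Star B.
L ratio = 10^(0.4 |ΔM|) = 10^4.792 = 61960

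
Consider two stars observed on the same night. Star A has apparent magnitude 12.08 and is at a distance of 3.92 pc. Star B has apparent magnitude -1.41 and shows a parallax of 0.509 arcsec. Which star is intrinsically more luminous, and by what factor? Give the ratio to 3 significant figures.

Star A: M = m − 5 log₁₀ d + 5 = 12.08 − 5·0.5933 + 5 = 14.114
Star B: d = 1/p = 1/0.509″ = 1.965 pc
Star B: M = m − 5 log₁₀ d + 5 = -1.41 − 5·0.2933 + 5 = 2.124
ΔM = M_A − M_B = 14.114 − (2.124) = 11.990; smaller M is more luminous → Star B.
L ratio = 10^(0.4 |ΔM|) = 10^4.796 = 62520

Star B is more luminous, by a factor of 62500.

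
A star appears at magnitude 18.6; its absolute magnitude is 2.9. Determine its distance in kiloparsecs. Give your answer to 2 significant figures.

d ≈ 14 kpc

Distance modulus: m − M = 18.6 − (2.9) = 15.700
m − M = 5 log₁₀ d − 5
log₁₀ d = (m − M)/5 + 1 = 4.1400
d = 10^4.1400 = 13800 pc
= 13.80 kpc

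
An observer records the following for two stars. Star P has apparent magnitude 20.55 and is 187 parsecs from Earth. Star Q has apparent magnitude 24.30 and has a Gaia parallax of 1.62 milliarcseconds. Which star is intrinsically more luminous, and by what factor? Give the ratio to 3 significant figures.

Star P: M = m − 5 log₁₀ d + 5 = 20.55 − 5·2.2718 + 5 = 14.191
Star Q: p = 1.62 mas = 1.62×10^-3″ → d = 1/p = 617.3 pc
Star Q: M = m − 5 log₁₀ d + 5 = 24.30 − 5·2.7905 + 5 = 15.348
ΔM = M_P − M_Q = 14.191 − (15.348) = -1.157; smaller M is more luminous → Star P.
L ratio = 10^(0.4 |ΔM|) = 10^0.463 = 2.902

Star P is more luminous, by a factor of 2.90.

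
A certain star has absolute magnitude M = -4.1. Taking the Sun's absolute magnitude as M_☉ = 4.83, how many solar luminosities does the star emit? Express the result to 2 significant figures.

L/L_☉ ≈ 3700

M − M_☉ = -4.1 − 4.83 = -8.930
L/L_☉ = 10^(−0.4 (M − M_☉)) = 10^3.572 = 3733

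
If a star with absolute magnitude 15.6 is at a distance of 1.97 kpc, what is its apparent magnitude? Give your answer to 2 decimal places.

d = 1.97 kpc = 1970 pc
m = M + 5 log₁₀ d − 5 = 15.6 + 5·3.2945 − 5 = 27.072

m ≈ 27.07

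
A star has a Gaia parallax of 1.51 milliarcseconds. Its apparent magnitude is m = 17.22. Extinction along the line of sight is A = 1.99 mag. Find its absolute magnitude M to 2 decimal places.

p = 1.51 mas = 1.51×10^-3″ → d = 1/p = 662.3 pc
5 log₁₀(d/10 pc) = 5 log₁₀(662.3) − 5 = 9.105
M = m − 5 log₁₀(d/10) − A = 17.22 − 9.105 − 1.99 = 6.125

M ≈ 6.12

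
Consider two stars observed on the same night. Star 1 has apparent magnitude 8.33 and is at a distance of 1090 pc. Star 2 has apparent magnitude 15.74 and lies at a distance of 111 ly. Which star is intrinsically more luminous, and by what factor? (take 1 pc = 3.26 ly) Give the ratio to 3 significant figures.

Star 1: M = m − 5 log₁₀ d + 5 = 8.33 − 5·3.0374 + 5 = -1.857
Star 2: d = 111 ly / 3.26 = 34.05 pc
Star 2: M = m − 5 log₁₀ d + 5 = 15.74 − 5·1.5321 + 5 = 13.079
ΔM = M_1 − M_2 = -1.857 − (13.079) = -14.937; smaller M is more luminous → Star 1.
L ratio = 10^(0.4 |ΔM|) = 10^5.975 = 943300

Star 1 is more luminous, by a factor of 943000.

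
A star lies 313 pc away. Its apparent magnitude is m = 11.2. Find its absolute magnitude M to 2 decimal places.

M ≈ 3.72

5 log₁₀(d/10 pc) = 5 log₁₀(313.0) − 5 = 7.478
M = m − 5 log₁₀(d/10) = 11.2 − 7.478 = 3.722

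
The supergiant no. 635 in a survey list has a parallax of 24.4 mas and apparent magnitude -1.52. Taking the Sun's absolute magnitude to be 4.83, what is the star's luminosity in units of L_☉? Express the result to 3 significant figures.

d = 1/p = 1000/24.4 mas = 40.98 pc
M = m − 5 log₁₀ d + 5 = -1.52 − 5·1.6126 + 5 = -4.583
M − M_☉ = -4.583 − 4.83 = -9.413
L/L_☉ = 10^(−0.4 × -9.413) = 5824

L/L_☉ ≈ 5820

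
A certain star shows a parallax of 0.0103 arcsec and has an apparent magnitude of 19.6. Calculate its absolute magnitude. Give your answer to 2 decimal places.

d = 1/p = 1/0.0103″ = 97.09 pc
5 log₁₀(d/10 pc) = 5 log₁₀(97.09) − 5 = 4.936
M = m − 5 log₁₀(d/10) = 19.6 − 4.936 = 14.664

M ≈ 14.66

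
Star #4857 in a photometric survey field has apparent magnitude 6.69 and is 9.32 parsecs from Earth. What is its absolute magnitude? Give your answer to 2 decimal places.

M ≈ 6.84

5 log₁₀(d/10 pc) = 5 log₁₀(9.320) − 5 = -0.153
M = m − 5 log₁₀(d/10) = 6.69 + 0.153 = 6.843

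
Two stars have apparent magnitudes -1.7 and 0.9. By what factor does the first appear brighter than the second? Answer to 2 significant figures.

11

Δm = -1.7 − (0.9) = -2.6
Flux ratio = 10^(−0.4 Δm) = 10^(−0.4 × -2.6) = 10^1.040 = 10.96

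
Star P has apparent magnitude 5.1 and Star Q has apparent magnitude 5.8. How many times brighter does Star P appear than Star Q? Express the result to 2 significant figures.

1.9

Magnitude difference = -0.7
Flux ratio = 10^(−0.4 Δm) = 10^(−0.4 × -0.7) = 10^0.280 = 1.905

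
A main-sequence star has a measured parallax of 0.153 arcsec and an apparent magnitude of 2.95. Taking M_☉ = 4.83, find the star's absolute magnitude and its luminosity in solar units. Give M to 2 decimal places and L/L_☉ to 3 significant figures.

M ≈ 3.87; L/L_☉ ≈ 2.41

d = 1/p = 1/0.153″ = 6.536 pc
M = m − 5 log₁₀ d + 5 = 2.95 − 5·0.8153 + 5 = 3.873
M − M_☉ = 3.873 − 4.83 = -0.957
L/L_☉ = 10^(−0.4 × -0.957) = 2.413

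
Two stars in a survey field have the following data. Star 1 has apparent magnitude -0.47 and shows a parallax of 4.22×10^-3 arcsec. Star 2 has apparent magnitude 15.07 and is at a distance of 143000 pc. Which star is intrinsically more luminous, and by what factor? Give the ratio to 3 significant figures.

Star 1: d = 1/p = 1/4.22×10^-3″ = 237.0 pc
Star 1: M = m − 5 log₁₀ d + 5 = -0.47 − 5·2.3747 + 5 = -7.343
Star 2: M = m − 5 log₁₀ d + 5 = 15.07 − 5·5.1553 + 5 = -5.707
ΔM = M_1 − M_2 = -7.343 − (-5.707) = -1.637; smaller M is more luminous → Star 1.
L ratio = 10^(0.4 |ΔM|) = 10^0.655 = 4.515

Star 1 is more luminous, by a factor of 4.52.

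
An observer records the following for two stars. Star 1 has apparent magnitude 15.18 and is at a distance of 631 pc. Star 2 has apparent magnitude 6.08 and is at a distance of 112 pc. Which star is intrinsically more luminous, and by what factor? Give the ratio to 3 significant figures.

Star 2 is more luminous, by a factor of 138.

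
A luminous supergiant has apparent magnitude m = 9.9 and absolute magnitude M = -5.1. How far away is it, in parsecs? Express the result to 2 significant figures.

Distance modulus: m − M = 9.9 − (-5.1) = 15.000
m − M = 5 log₁₀ d − 5
log₁₀ d = (m − M)/5 + 1 = 4.0000
d = 10^4.0000 = 10000 pc

d ≈ 10000 pc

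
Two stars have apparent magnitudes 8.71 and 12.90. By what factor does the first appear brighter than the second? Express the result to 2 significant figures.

47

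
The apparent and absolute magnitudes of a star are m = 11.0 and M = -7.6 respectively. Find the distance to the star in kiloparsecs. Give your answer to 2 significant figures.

d ≈ 52 kpc

Distance modulus: m − M = 11.0 − (-7.6) = 18.600
m − M = 5 log₁₀ d − 5
log₁₀ d = (m − M)/5 + 1 = 4.7200
d = 10^4.7200 = 52480 pc
= 52.48 kpc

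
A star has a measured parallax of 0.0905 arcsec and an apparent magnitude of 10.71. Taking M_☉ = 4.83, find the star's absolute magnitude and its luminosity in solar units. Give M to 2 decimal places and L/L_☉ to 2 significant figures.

d = 1/p = 1/0.0905″ = 11.05 pc
M = m − 5 log₁₀ d + 5 = 10.71 − 5·1.0434 + 5 = 10.493
M − M_☉ = 10.493 − 4.83 = 5.663
L/L_☉ = 10^(−0.4 × 5.663) = 5.429×10^-3

M ≈ 10.49; L/L_☉ ≈ 5.4×10^-3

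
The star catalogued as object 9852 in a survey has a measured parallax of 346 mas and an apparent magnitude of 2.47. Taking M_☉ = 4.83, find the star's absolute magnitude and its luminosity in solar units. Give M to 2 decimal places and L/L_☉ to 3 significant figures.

M ≈ 5.17; L/L_☉ ≈ 0.734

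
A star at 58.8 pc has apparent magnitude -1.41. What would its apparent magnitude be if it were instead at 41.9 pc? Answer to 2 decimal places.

m ≈ -2.15

Flux ∝ 1/d², so Δm = 5 log₁₀(d₂/d₁) = 5 log₁₀(41.9/58.8) = -0.736
m₂ = m₁ + Δm = -1.41 + (-0.736) = -2.146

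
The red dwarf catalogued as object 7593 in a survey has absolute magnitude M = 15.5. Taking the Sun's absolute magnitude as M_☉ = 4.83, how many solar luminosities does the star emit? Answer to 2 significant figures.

L/L_☉ ≈ 5.4×10^-5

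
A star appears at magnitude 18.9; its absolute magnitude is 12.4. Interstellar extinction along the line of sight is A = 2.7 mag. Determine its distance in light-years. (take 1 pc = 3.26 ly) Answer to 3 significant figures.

d ≈ 188 ly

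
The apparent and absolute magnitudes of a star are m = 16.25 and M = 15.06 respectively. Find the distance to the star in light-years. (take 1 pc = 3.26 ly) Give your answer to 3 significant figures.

μ = m − M = 1.190
m − M = 5 log₁₀ d − 5
log₁₀ d = (m − M)/5 + 1 = 1.2380
d = 10^1.2380 = 17.30 pc
= 56.39 ly

d ≈ 56.4 ly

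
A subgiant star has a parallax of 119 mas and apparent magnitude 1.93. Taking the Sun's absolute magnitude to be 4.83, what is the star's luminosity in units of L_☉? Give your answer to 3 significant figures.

d = 1/p = 1000/119 mas = 8.403 pc
M = m − 5 log₁₀ d + 5 = 1.93 − 5·0.9245 + 5 = 2.308
M − M_☉ = 2.308 − 4.83 = -2.522
L/L_☉ = 10^(−0.4 × -2.522) = 10.21

L/L_☉ ≈ 10.2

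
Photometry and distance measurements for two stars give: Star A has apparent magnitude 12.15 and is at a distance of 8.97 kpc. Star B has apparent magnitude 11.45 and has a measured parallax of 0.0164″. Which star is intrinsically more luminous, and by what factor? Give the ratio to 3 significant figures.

Star A: d = 8.97 kpc = 8970 pc
Star A: M = m − 5 log₁₀ d + 5 = 12.15 − 5·3.9528 + 5 = -2.614
Star B: d = 1/p = 1/0.0164″ = 60.98 pc
Star B: M = m − 5 log₁₀ d + 5 = 11.45 − 5·1.7852 + 5 = 7.524
ΔM = M_A − M_B = -2.614 − (7.524) = -10.138; smaller M is more luminous → Star A.
L ratio = 10^(0.4 |ΔM|) = 10^4.055 = 11360

Star A is more luminous, by a factor of 11400.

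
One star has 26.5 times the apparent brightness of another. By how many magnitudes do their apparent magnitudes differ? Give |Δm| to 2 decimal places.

Pogson: Δm = −2.5 log₁₀(ratio) = −2.5 log₁₀(26.5) = −2.5 × 1.4232 = -3.558

|Δm| ≈ 3.56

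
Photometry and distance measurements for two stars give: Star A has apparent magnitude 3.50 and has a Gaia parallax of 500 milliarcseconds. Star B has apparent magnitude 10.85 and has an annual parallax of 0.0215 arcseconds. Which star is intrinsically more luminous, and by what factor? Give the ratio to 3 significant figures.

Star A: p = 500 mas = 0.500″ → d = 1/p = 2.000 pc
Star A: M = m − 5 log₁₀ d + 5 = 3.50 − 5·0.3010 + 5 = 6.995
Star B: d = 1/p = 1/0.0215″ = 46.51 pc
Star B: M = m − 5 log₁₀ d + 5 = 10.85 − 5·1.6676 + 5 = 7.512
ΔM = M_A − M_B = 6.995 − (7.512) = -0.517; smaller M is more luminous → Star A.
L ratio = 10^(0.4 |ΔM|) = 10^0.207 = 1.610

Star A is more luminous, by a factor of 1.61.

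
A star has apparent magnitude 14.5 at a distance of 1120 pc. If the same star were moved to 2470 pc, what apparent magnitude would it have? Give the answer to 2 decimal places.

m ≈ 16.22

Flux ∝ 1/d², so Δm = 5 log₁₀(d₂/d₁) = 5 log₁₀(2470/1120) = 1.717
m₂ = m₁ + Δm = 14.5 + (1.717) = 16.217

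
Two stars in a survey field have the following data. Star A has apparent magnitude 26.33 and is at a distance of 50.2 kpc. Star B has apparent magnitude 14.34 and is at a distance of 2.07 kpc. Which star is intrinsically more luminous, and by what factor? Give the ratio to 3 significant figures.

Star B is more luminous, by a factor of 106.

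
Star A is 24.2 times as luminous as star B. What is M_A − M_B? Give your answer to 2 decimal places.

Pogson: ΔM = −2.5 log₁₀(ratio) = −2.5 log₁₀(24.2) = −2.5 × 1.3838 = -3.460
Star A is brighter, so it has the smaller magnitude: the difference is negative.

M_A − M_B ≈ -3.46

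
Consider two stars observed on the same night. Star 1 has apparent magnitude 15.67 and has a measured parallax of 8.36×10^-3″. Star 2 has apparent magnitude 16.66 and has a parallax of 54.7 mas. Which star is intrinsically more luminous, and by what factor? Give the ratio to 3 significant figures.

Star 1 is more luminous, by a factor of 107.

Star 1: d = 1/p = 1/8.36×10^-3″ = 119.6 pc
Star 1: M = m − 5 log₁₀ d + 5 = 15.67 − 5·2.0778 + 5 = 10.281
Star 2: p = 54.7 mas = 0.0547″ → d = 1/p = 18.28 pc
Star 2: M = m − 5 log₁₀ d + 5 = 16.66 − 5·1.2620 + 5 = 15.350
ΔM = M_1 − M_2 = 10.281 − (15.350) = -5.069; smaller M is more luminous → Star 1.
L ratio = 10^(0.4 |ΔM|) = 10^2.028 = 106.6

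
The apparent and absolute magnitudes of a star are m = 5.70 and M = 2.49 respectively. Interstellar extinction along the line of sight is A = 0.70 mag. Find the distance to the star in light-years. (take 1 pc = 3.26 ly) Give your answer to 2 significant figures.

m − M = 5 log₁₀(d/10 pc) + A  ⇒  5.70 − (2.49) − 0.70 = 5 log₁₀(d/10)
2.510 = 5 log₁₀(d/10)
log₁₀ d = (m − M − A)/5 + 1 = 1.5020
d = 10^1.5020 = 31.77 pc
= 103.6 ly

d ≈ 100 ly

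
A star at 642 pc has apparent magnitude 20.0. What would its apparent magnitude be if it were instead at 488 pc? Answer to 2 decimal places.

Flux ∝ 1/d², so Δm = 5 log₁₀(d₂/d₁) = 5 log₁₀(488/642) = -0.596
m₂ = m₁ + Δm = 20.0 + (-0.596) = 19.404

m ≈ 19.40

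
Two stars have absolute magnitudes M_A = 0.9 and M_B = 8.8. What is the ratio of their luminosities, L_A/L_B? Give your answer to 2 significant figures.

L_A/L_B ≈ 1400

ΔM = M_A − M_B = -7.9
L_A/L_B = 10^(−0.4 ΔM) = 10^3.160 = 1445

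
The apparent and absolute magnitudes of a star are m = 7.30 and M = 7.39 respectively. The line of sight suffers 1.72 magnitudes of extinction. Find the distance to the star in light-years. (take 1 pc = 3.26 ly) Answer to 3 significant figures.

m − M = 5 log₁₀(d/10 pc) + A  ⇒  7.30 − (7.39) − 1.72 = 5 log₁₀(d/10)
-1.810 = 5 log₁₀(d/10)
log₁₀ d = (m − M − A)/5 + 1 = 0.6380
d = 10^0.6380 = 4.345 pc
= 14.17 ly

d ≈ 14.2 ly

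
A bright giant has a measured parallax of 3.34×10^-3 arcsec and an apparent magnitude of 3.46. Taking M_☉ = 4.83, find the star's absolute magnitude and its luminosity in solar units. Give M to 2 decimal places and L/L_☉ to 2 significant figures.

M ≈ -3.92; L/L_☉ ≈ 3200

d = 1/p = 1/3.34×10^-3″ = 299.4 pc
M = m − 5 log₁₀ d + 5 = 3.46 − 5·2.4763 + 5 = -3.921
M − M_☉ = -3.921 − 4.83 = -8.751
L/L_☉ = 10^(−0.4 × -8.751) = 3166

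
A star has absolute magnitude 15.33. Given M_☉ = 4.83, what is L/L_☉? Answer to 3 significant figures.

L/L_☉ ≈ 6.31×10^-5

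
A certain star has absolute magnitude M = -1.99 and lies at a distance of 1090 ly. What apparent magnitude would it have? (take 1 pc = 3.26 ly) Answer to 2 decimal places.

d = 1090 ly / 3.26 = 334.4 pc
m = M + 5 log₁₀ d − 5 = -1.99 + 5·2.5242 − 5 = 5.631

m ≈ 5.63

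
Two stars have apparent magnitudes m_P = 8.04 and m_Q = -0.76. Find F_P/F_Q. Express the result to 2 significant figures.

Magnitude difference = 8.80
Flux ratio = 10^(−0.4 Δm) = 10^(−0.4 × 8.80) = 10^-3.520 = 3.020×10^-4

F_P/F_Q ≈ 3.0×10^-4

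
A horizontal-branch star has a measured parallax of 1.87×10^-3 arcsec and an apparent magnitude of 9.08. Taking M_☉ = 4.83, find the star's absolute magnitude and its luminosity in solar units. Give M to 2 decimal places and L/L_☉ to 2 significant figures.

M ≈ 0.44; L/L_☉ ≈ 57

d = 1/p = 1/1.87×10^-3″ = 534.8 pc
M = m − 5 log₁₀ d + 5 = 9.08 − 5·2.7282 + 5 = 0.439
M − M_☉ = 0.439 − 4.83 = -4.391
L/L_☉ = 10^(−0.4 × -4.391) = 57.06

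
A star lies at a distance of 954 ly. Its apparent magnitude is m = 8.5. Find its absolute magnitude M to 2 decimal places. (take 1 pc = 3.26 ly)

M ≈ 1.17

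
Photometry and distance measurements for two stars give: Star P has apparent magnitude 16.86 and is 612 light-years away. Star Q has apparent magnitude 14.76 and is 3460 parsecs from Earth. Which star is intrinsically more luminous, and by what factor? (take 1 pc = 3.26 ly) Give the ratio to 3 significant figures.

Star P: d = 612 ly / 3.26 = 187.7 pc
Star P: M = m − 5 log₁₀ d + 5 = 16.86 − 5·2.2735 + 5 = 10.492
Star Q: M = m − 5 log₁₀ d + 5 = 14.76 − 5·3.5391 + 5 = 2.065
ΔM = M_P − M_Q = 10.492 − (2.065) = 8.428; smaller M is more luminous → Star Q.
L ratio = 10^(0.4 |ΔM|) = 10^3.371 = 2350

Star Q is more luminous, by a factor of 2350.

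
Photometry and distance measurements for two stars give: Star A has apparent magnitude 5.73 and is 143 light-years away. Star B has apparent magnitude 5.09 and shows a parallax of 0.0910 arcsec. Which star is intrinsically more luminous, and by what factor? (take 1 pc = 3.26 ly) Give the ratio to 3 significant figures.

Star A: d = 143 ly / 3.26 = 43.87 pc
Star A: M = m − 5 log₁₀ d + 5 = 5.73 − 5·1.6421 + 5 = 2.519
Star B: d = 1/p = 1/0.0910″ = 10.99 pc
Star B: M = m − 5 log₁₀ d + 5 = 5.09 − 5·1.0410 + 5 = 4.885
ΔM = M_A − M_B = 2.519 − (4.885) = -2.366; smaller M is more luminous → Star A.
L ratio = 10^(0.4 |ΔM|) = 10^0.946 = 8.837

Star A is more luminous, by a factor of 8.84.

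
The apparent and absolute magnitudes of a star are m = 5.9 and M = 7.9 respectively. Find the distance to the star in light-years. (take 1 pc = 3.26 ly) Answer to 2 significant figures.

d ≈ 13 ly

Distance modulus: m − M = 5.9 − (7.9) = -2.000
m − M = 5 log₁₀ d − 5
log₁₀ d = (m − M)/5 + 1 = 0.6000
d = 10^0.6000 = 3.981 pc
= 12.98 ly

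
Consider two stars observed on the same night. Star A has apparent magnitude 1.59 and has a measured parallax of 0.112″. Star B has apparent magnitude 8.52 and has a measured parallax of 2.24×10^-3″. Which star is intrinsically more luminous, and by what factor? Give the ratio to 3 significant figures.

Star B is more luminous, by a factor of 4.23.

Star A: d = 1/p = 1/0.112″ = 8.929 pc
Star A: M = m − 5 log₁₀ d + 5 = 1.59 − 5·0.9508 + 5 = 1.836
Star B: d = 1/p = 1/2.24×10^-3″ = 446.4 pc
Star B: M = m − 5 log₁₀ d + 5 = 8.52 − 5·2.6498 + 5 = 0.271
ΔM = M_A − M_B = 1.836 − (0.271) = 1.565; smaller M is more luminous → Star B.
L ratio = 10^(0.4 |ΔM|) = 10^0.626 = 4.226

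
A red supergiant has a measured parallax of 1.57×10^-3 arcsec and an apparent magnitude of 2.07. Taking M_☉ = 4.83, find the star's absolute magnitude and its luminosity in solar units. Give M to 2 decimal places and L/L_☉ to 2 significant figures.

d = 1/p = 1/1.57×10^-3″ = 636.9 pc
M = m − 5 log₁₀ d + 5 = 2.07 − 5·2.8041 + 5 = -6.951
M − M_☉ = -6.951 − 4.83 = -11.781
L/L_☉ = 10^(−0.4 × -11.781) = 51550

M ≈ -6.95; L/L_☉ ≈ 52000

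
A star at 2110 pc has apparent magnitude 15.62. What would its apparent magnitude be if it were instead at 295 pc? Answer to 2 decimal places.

m ≈ 11.35

Flux ∝ 1/d², so Δm = 5 log₁₀(d₂/d₁) = 5 log₁₀(295/2110) = -4.272
m₂ = m₁ + Δm = 15.62 + (-4.272) = 11.348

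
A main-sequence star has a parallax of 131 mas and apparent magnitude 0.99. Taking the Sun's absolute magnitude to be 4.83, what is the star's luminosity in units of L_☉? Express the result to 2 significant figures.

d = 1/p = 1000/131 mas = 7.634 pc
M = m − 5 log₁₀ d + 5 = 0.99 − 5·0.8827 + 5 = 1.576
M − M_☉ = 1.576 − 4.83 = -3.254
L/L_☉ = 10^(−0.4 × -3.254) = 20.02

L/L_☉ ≈ 20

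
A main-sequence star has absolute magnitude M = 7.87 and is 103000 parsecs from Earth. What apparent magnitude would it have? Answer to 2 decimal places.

m = M + 5 log₁₀ d − 5 = 7.87 + 5·5.0128 − 5 = 27.934

m ≈ 27.93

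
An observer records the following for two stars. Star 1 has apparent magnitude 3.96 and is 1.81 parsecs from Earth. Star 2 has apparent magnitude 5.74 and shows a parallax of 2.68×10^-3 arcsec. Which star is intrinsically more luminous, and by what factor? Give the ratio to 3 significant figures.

Star 1: M = m − 5 log₁₀ d + 5 = 3.96 − 5·0.2577 + 5 = 7.672
Star 2: d = 1/p = 1/2.68×10^-3″ = 373.1 pc
Star 2: M = m − 5 log₁₀ d + 5 = 5.74 − 5·2.5719 + 5 = -2.119
ΔM = M_1 − M_2 = 7.672 − (-2.119) = 9.791; smaller M is more luminous → Star 2.
L ratio = 10^(0.4 |ΔM|) = 10^3.916 = 8248

Star 2 is more luminous, by a factor of 8250.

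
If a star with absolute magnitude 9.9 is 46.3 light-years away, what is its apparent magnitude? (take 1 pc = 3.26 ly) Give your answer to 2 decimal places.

d = 46.3 ly / 3.26 = 14.20 pc
m = M + 5 log₁₀ d − 5 = 9.9 + 5·1.1524 − 5 = 10.662

m ≈ 10.66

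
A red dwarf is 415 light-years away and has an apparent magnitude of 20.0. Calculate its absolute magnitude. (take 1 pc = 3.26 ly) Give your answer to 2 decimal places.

d = 415 ly / 3.26 = 127.3 pc
5 log₁₀(d/10 pc) = 5 log₁₀(127.3) − 5 = 5.524
M = m − 5 log₁₀(d/10) = 20.0 − 5.524 = 14.476

M ≈ 14.48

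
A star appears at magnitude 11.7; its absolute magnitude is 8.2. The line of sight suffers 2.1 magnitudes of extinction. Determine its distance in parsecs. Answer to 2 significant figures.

d ≈ 19 pc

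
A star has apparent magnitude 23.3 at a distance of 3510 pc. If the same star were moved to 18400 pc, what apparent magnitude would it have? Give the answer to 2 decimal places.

Flux ∝ 1/d², so Δm = 5 log₁₀(d₂/d₁) = 5 log₁₀(18400/3510) = 3.598
m₂ = m₁ + Δm = 23.3 + (3.598) = 26.898

m ≈ 26.90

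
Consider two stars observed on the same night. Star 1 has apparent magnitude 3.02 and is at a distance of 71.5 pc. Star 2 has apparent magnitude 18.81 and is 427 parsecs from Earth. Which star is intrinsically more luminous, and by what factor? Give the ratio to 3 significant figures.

Star 1: M = m − 5 log₁₀ d + 5 = 3.02 − 5·1.8543 + 5 = -1.252
Star 2: M = m − 5 log₁₀ d + 5 = 18.81 − 5·2.6304 + 5 = 10.658
ΔM = M_1 − M_2 = -1.252 − (10.658) = -11.909; smaller M is more luminous → Star 1.
L ratio = 10^(0.4 |ΔM|) = 10^4.764 = 58040

Star 1 is more luminous, by a factor of 58000.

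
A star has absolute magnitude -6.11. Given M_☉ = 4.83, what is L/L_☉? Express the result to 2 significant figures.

M − M_☉ = -6.11 − 4.83 = -10.940
L/L_☉ = 10^(−0.4 (M − M_☉)) = 10^4.376 = 23770

L/L_☉ ≈ 24000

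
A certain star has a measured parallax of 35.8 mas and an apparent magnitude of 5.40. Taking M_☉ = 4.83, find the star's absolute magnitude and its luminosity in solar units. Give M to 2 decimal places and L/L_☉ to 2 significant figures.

M ≈ 3.17; L/L_☉ ≈ 4.6

d = 1/p = 1000/35.8 mas = 27.93 pc
M = m − 5 log₁₀ d + 5 = 5.40 − 5·1.4461 + 5 = 3.169
M − M_☉ = 3.169 − 4.83 = -1.661
L/L_☉ = 10^(−0.4 × -1.661) = 4.616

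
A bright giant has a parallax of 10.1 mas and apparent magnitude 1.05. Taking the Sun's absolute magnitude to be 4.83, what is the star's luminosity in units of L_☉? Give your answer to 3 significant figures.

d = 1/p = 1000/10.1 mas = 99.01 pc
M = m − 5 log₁₀ d + 5 = 1.05 − 5·1.9957 + 5 = -3.928
M − M_☉ = -3.928 − 4.83 = -8.758
L/L_☉ = 10^(−0.4 × -8.758) = 3187

L/L_☉ ≈ 3190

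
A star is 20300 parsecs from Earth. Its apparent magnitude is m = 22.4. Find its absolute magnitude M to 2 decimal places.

5 log₁₀(d/10 pc) = 5 log₁₀(20300) − 5 = 16.537
M = m − 5 log₁₀(d/10) = 22.4 − 16.537 = 5.863

M ≈ 5.86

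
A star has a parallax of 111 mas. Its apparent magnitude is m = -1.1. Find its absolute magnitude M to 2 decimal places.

p = 111 mas = 0.111″ → d = 1/p = 9.009 pc
5 log₁₀(d/10 pc) = 5 log₁₀(9.009) − 5 = -0.227
M = m − 5 log₁₀(d/10) = -1.1 + 0.227 = -0.873

M ≈ -0.87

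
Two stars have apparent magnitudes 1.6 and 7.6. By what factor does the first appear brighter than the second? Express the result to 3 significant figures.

251

Magnitude difference = -6.0
Flux ratio = 10^(−0.4 Δm) = 10^(−0.4 × -6.0) = 10^2.400 = 251.2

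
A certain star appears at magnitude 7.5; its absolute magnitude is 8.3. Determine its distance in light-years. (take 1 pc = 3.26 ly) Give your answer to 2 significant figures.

d ≈ 23 ly

μ = m − M = -0.800
m − M = 5 log₁₀ d − 5
log₁₀ d = (m − M)/5 + 1 = 0.8400
d = 10^0.8400 = 6.918 pc
= 22.55 ly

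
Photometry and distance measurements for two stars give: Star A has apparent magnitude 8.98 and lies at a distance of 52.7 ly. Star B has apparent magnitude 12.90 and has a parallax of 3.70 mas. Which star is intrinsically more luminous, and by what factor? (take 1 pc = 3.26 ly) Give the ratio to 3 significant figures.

Star A: d = 52.7 ly / 3.26 = 16.17 pc
Star A: M = m − 5 log₁₀ d + 5 = 8.98 − 5·1.2086 + 5 = 7.937
Star B: p = 3.70 mas = 3.70×10^-3″ → d = 1/p = 270.3 pc
Star B: M = m − 5 log₁₀ d + 5 = 12.90 − 5·2.4318 + 5 = 5.741
ΔM = M_A − M_B = 7.937 − (5.741) = 2.196; smaller M is more luminous → Star B.
L ratio = 10^(0.4 |ΔM|) = 10^0.878 = 7.558

Star B is more luminous, by a factor of 7.56.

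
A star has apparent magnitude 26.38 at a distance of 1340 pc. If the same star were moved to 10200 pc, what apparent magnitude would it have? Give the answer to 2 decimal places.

m ≈ 30.79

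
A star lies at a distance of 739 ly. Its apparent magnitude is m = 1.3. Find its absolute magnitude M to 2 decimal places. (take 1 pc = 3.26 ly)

d = 739 ly / 3.26 = 226.7 pc
5 log₁₀(d/10 pc) = 5 log₁₀(226.7) − 5 = 6.777
M = m − 5 log₁₀(d/10) = 1.3 − 6.777 = -5.477

M ≈ -5.48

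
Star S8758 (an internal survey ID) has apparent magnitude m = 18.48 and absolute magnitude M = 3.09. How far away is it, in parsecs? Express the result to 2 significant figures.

d ≈ 12000 pc

μ = m − M = 15.390
m − M = 5 log₁₀ d − 5
log₁₀ d = (m − M)/5 + 1 = 4.0780
d = 10^4.0780 = 11970 pc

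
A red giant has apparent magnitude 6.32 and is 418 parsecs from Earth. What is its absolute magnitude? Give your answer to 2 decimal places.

M ≈ -1.79

5 log₁₀(d/10 pc) = 5 log₁₀(418.0) − 5 = 8.106
M = m − 5 log₁₀(d/10) = 6.32 − 8.106 = -1.786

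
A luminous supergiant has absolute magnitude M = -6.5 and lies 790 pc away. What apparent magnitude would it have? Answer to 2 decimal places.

m ≈ 2.99

m = M + 5 log₁₀ d − 5 = -6.5 + 5·2.8976 − 5 = 2.988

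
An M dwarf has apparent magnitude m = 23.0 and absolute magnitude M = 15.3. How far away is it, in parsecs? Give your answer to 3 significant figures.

d ≈ 347 pc

Distance modulus: m − M = 23.0 − (15.3) = 7.700
m − M = 5 log₁₀ d − 5
log₁₀ d = (m − M)/5 + 1 = 2.5400
d = 10^2.5400 = 346.7 pc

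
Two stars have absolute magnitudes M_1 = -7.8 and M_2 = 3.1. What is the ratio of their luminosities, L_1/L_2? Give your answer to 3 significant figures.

ΔM = M_1 − M_2 = -10.9
L_1/L_2 = 10^(−0.4 ΔM) = 10^4.360 = 22910

L_1/L_2 ≈ 22900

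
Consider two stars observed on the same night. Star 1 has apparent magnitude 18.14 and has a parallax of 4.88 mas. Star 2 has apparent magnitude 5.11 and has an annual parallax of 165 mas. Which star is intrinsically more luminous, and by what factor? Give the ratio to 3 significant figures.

Star 1: p = 4.88 mas = 4.88×10^-3″ → d = 1/p = 204.9 pc
Star 1: M = m − 5 log₁₀ d + 5 = 18.14 − 5·2.3116 + 5 = 11.582
Star 2: p = 165 mas = 0.165″ → d = 1/p = 6.061 pc
Star 2: M = m − 5 log₁₀ d + 5 = 5.11 − 5·0.7825 + 5 = 6.197
ΔM = M_1 − M_2 = 11.582 − (6.197) = 5.385; smaller M is more luminous → Star 2.
L ratio = 10^(0.4 |ΔM|) = 10^2.154 = 142.5

Star 2 is more luminous, by a factor of 143.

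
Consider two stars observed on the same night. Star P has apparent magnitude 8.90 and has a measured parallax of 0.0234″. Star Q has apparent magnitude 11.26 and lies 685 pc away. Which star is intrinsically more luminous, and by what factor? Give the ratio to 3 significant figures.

Star Q is more luminous, by a factor of 29.2.

Star P: d = 1/p = 1/0.0234″ = 42.74 pc
Star P: M = m − 5 log₁₀ d + 5 = 8.90 − 5·1.6308 + 5 = 5.746
Star Q: M = m − 5 log₁₀ d + 5 = 11.26 − 5·2.8357 + 5 = 2.082
ΔM = M_P − M_Q = 5.746 − (2.082) = 3.665; smaller M is more luminous → Star Q.
L ratio = 10^(0.4 |ΔM|) = 10^1.466 = 29.23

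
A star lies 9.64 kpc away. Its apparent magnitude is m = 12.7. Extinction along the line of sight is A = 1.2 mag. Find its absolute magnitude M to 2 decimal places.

M ≈ -3.42

d = 9.64 kpc = 9640 pc
5 log₁₀(d/10 pc) = 5 log₁₀(9640) − 5 = 14.920
M = m − 5 log₁₀(d/10) − A = 12.7 − 14.920 − 1.2 = -3.420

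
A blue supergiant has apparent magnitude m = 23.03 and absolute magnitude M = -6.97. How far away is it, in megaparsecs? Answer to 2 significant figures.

d ≈ 10 Mpc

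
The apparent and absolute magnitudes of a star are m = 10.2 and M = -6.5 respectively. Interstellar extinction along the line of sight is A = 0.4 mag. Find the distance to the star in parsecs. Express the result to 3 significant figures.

d ≈ 18200 pc

m − M = 5 log₁₀(d/10 pc) + A  ⇒  10.2 − (-6.5) − 0.4 = 5 log₁₀(d/10)
16.300 = 5 log₁₀(d/10)
log₁₀ d = (m − M − A)/5 + 1 = 4.2600
d = 10^4.2600 = 18200 pc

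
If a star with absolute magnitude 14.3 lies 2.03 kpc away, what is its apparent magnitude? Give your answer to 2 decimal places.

m ≈ 25.84

d = 2.03 kpc = 2030 pc
m = M + 5 log₁₀ d − 5 = 14.3 + 5·3.3075 − 5 = 25.837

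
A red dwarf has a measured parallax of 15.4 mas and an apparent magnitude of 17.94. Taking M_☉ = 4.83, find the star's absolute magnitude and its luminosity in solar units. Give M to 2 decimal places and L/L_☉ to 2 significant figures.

d = 1/p = 1000/15.4 mas = 64.94 pc
M = m − 5 log₁₀ d + 5 = 17.94 − 5·1.8125 + 5 = 13.878
M − M_☉ = 13.878 − 4.83 = 9.048
L/L_☉ = 10^(−0.4 × 9.048) = 2.404×10^-4

M ≈ 13.88; L/L_☉ ≈ 2.4×10^-4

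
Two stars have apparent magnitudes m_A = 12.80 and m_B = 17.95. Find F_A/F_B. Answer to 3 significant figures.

F_A/F_B ≈ 115

Δm = 12.80 − (17.95) = -5.15
Flux ratio = 10^(−0.4 Δm) = 10^(−0.4 × -5.15) = 10^2.060 = 114.8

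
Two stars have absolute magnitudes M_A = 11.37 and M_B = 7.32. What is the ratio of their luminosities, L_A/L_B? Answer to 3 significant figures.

L_A/L_B ≈ 0.0240

ΔM = M_A − M_B = 4.05
L_A/L_B = 10^(−0.4 ΔM) = 10^-1.620 = 0.02399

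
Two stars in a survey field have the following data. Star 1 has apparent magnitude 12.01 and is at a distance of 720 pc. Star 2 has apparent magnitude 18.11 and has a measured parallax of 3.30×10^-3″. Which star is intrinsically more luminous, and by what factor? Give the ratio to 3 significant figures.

Star 1 is more luminous, by a factor of 1550.

Star 1: M = m − 5 log₁₀ d + 5 = 12.01 − 5·2.8573 + 5 = 2.723
Star 2: d = 1/p = 1/3.30×10^-3″ = 303.0 pc
Star 2: M = m − 5 log₁₀ d + 5 = 18.11 − 5·2.4815 + 5 = 10.703
ΔM = M_1 − M_2 = 2.723 − (10.703) = -7.979; smaller M is more luminous → Star 1.
L ratio = 10^(0.4 |ΔM|) = 10^3.192 = 1555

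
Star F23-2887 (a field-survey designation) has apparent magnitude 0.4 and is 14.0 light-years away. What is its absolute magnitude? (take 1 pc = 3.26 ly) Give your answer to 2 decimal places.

M ≈ 2.24

d = 14.0 ly / 3.26 = 4.294 pc
5 log₁₀(d/10 pc) = 5 log₁₀(4.294) − 5 = -1.835
M = m − 5 log₁₀(d/10) = 0.4 + 1.835 = 2.235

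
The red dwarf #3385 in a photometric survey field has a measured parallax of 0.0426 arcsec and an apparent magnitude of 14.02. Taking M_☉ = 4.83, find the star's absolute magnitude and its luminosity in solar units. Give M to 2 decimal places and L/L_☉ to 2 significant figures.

d = 1/p = 1/0.0426″ = 23.47 pc
M = m − 5 log₁₀ d + 5 = 14.02 − 5·1.3706 + 5 = 12.167
M − M_☉ = 12.167 − 4.83 = 7.337
L/L_☉ = 10^(−0.4 × 7.337) = 1.162×10^-3

M ≈ 12.17; L/L_☉ ≈ 1.2×10^-3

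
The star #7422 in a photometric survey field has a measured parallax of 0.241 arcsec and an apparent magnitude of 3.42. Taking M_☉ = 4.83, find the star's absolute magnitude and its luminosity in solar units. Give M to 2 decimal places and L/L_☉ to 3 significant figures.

d = 1/p = 1/0.241″ = 4.149 pc
M = m − 5 log₁₀ d + 5 = 3.42 − 5·0.6180 + 5 = 5.330
M − M_☉ = 5.330 − 4.83 = 0.500
L/L_☉ = 10^(−0.4 × 0.500) = 0.6309

M ≈ 5.33; L/L_☉ ≈ 0.631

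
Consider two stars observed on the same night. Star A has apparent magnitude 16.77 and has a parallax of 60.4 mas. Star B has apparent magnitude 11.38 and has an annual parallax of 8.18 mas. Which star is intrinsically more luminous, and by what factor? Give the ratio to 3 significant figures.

Star B is more luminous, by a factor of 7810.

Star A: p = 60.4 mas = 0.0604″ → d = 1/p = 16.56 pc
Star A: M = m − 5 log₁₀ d + 5 = 16.77 − 5·1.2190 + 5 = 15.675
Star B: p = 8.18 mas = 8.18×10^-3″ → d = 1/p = 122.2 pc
Star B: M = m − 5 log₁₀ d + 5 = 11.38 − 5·2.0872 + 5 = 5.944
ΔM = M_A − M_B = 15.675 − (5.944) = 9.731; smaller M is more luminous → Star B.
L ratio = 10^(0.4 |ΔM|) = 10^3.893 = 7808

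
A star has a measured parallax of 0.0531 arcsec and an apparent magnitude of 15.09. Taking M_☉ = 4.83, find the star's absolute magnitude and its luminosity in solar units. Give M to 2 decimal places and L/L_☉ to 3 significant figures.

M ≈ 13.72; L/L_☉ ≈ 2.79×10^-4

d = 1/p = 1/0.0531″ = 18.83 pc
M = m − 5 log₁₀ d + 5 = 15.09 − 5·1.2749 + 5 = 13.715
M − M_☉ = 13.715 − 4.83 = 8.885
L/L_☉ = 10^(−0.4 × 8.885) = 2.791×10^-4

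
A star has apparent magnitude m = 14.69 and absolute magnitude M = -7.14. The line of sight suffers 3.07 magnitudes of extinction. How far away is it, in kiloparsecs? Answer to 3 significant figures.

d ≈ 56.5 kpc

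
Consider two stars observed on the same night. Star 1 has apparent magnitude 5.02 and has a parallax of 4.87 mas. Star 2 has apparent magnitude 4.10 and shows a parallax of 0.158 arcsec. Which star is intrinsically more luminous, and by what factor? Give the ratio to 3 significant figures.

Star 1 is more luminous, by a factor of 451.

Star 1: p = 4.87 mas = 4.87×10^-3″ → d = 1/p = 205.3 pc
Star 1: M = m − 5 log₁₀ d + 5 = 5.02 − 5·2.3125 + 5 = -1.542
Star 2: d = 1/p = 1/0.158″ = 6.329 pc
Star 2: M = m − 5 log₁₀ d + 5 = 4.10 − 5·0.8013 + 5 = 5.093
ΔM = M_1 − M_2 = -1.542 − (5.093) = -6.636; smaller M is more luminous → Star 1.
L ratio = 10^(0.4 |ΔM|) = 10^2.654 = 451.1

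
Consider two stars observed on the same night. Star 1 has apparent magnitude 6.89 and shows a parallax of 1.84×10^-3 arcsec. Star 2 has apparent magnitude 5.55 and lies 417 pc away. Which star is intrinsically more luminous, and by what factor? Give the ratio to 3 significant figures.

Star 2 is more luminous, by a factor of 2.02.

Star 1: d = 1/p = 1/1.84×10^-3″ = 543.5 pc
Star 1: M = m − 5 log₁₀ d + 5 = 6.89 − 5·2.7352 + 5 = -1.786
Star 2: M = m − 5 log₁₀ d + 5 = 5.55 − 5·2.6201 + 5 = -2.551
ΔM = M_1 − M_2 = -1.786 − (-2.551) = 0.765; smaller M is more luminous → Star 2.
L ratio = 10^(0.4 |ΔM|) = 10^0.306 = 2.023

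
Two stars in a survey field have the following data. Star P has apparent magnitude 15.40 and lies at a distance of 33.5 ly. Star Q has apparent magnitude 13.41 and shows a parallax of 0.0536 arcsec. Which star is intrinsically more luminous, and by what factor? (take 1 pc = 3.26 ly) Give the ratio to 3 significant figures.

Star P: d = 33.5 ly / 3.26 = 10.28 pc
Star P: M = m − 5 log₁₀ d + 5 = 15.40 − 5·1.0118 + 5 = 15.341
Star Q: d = 1/p = 1/0.0536″ = 18.66 pc
Star Q: M = m − 5 log₁₀ d + 5 = 13.41 − 5·1.2708 + 5 = 12.056
ΔM = M_P − M_Q = 15.341 − (12.056) = 3.285; smaller M is more luminous → Star Q.
L ratio = 10^(0.4 |ΔM|) = 10^1.314 = 20.61

Star Q is more luminous, by a factor of 20.6.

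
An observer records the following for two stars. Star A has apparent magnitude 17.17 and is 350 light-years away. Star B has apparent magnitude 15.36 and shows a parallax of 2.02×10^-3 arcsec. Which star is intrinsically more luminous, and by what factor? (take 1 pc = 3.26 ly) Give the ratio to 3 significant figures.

Star A: d = 350 ly / 3.26 = 107.4 pc
Star A: M = m − 5 log₁₀ d + 5 = 17.17 − 5·2.0309 + 5 = 12.016
Star B: d = 1/p = 1/2.02×10^-3″ = 495.0 pc
Star B: M = m − 5 log₁₀ d + 5 = 15.36 − 5·2.6946 + 5 = 6.887
ΔM = M_A − M_B = 12.016 − (6.887) = 5.129; smaller M is more luminous → Star B.
L ratio = 10^(0.4 |ΔM|) = 10^2.052 = 112.6

Star B is more luminous, by a factor of 113.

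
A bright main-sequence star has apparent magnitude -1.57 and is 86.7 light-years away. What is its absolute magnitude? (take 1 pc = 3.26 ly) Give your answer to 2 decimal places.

M ≈ -3.69

d = 86.7 ly / 3.26 = 26.60 pc
5 log₁₀(d/10 pc) = 5 log₁₀(26.60) − 5 = 2.124
M = m − 5 log₁₀(d/10) = -1.57 − 2.124 = -3.694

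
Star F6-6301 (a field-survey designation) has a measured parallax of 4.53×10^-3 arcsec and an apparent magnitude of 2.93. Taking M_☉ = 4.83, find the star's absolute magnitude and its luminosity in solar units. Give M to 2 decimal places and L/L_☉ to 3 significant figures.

M ≈ -3.79; L/L_☉ ≈ 2800

d = 1/p = 1/4.53×10^-3″ = 220.8 pc
M = m − 5 log₁₀ d + 5 = 2.93 − 5·2.3439 + 5 = -3.790
M − M_☉ = -3.790 − 4.83 = -8.620
L/L_☉ = 10^(−0.4 × -8.620) = 2804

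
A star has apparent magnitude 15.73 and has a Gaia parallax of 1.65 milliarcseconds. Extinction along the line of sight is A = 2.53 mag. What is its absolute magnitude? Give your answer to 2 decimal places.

M ≈ 4.29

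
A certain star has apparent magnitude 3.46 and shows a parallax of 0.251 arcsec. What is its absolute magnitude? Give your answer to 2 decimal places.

d = 1/p = 1/0.251″ = 3.984 pc
5 log₁₀(d/10 pc) = 5 log₁₀(3.984) − 5 = -1.998
M = m − 5 log₁₀(d/10) = 3.46 + 1.998 = 5.458

M ≈ 5.46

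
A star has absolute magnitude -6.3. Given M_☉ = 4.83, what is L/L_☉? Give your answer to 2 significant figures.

M − M_☉ = -6.3 − 4.83 = -11.130
L/L_☉ = 10^(−0.4 (M − M_☉)) = 10^4.452 = 28310

L/L_☉ ≈ 28000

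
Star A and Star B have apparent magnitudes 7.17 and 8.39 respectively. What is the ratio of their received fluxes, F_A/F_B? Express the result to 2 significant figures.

Δm = 7.17 − (8.39) = -1.22
Flux ratio = 10^(−0.4 Δm) = 10^(−0.4 × -1.22) = 10^0.488 = 3.076

F_A/F_B ≈ 3.1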